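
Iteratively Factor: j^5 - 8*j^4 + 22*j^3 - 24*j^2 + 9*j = (j - 3)*(j^4 - 5*j^3 + 7*j^2 - 3*j) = (j - 3)^2*(j^3 - 2*j^2 + j) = j*(j - 3)^2*(j^2 - 2*j + 1) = j*(j - 3)^2*(j - 1)*(j - 1)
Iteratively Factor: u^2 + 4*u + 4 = (u + 2)*(u + 2)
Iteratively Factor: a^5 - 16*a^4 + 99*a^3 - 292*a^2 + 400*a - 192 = (a - 4)*(a^4 - 12*a^3 + 51*a^2 - 88*a + 48) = (a - 4)*(a - 3)*(a^3 - 9*a^2 + 24*a - 16) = (a - 4)*(a - 3)*(a - 1)*(a^2 - 8*a + 16) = (a - 4)^2*(a - 3)*(a - 1)*(a - 4)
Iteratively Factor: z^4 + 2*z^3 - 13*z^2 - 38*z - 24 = (z + 2)*(z^3 - 13*z - 12) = (z + 1)*(z + 2)*(z^2 - z - 12) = (z + 1)*(z + 2)*(z + 3)*(z - 4)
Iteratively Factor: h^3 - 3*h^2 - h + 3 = (h - 3)*(h^2 - 1) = (h - 3)*(h - 1)*(h + 1)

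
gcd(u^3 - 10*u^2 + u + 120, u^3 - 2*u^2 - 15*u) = u^2 - 2*u - 15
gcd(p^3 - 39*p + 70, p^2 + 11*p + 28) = p + 7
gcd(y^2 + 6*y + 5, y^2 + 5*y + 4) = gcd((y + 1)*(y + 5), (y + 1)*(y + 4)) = y + 1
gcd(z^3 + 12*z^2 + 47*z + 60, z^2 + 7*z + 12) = z^2 + 7*z + 12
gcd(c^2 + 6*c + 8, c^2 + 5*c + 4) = c + 4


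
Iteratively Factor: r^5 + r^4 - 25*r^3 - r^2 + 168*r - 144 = (r - 3)*(r^4 + 4*r^3 - 13*r^2 - 40*r + 48) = (r - 3)*(r + 4)*(r^3 - 13*r + 12) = (r - 3)*(r - 1)*(r + 4)*(r^2 + r - 12) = (r - 3)*(r - 1)*(r + 4)^2*(r - 3)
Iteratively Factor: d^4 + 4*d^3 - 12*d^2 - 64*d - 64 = (d - 4)*(d^3 + 8*d^2 + 20*d + 16) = (d - 4)*(d + 4)*(d^2 + 4*d + 4) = (d - 4)*(d + 2)*(d + 4)*(d + 2)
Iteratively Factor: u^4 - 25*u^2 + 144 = (u - 4)*(u^3 + 4*u^2 - 9*u - 36) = (u - 4)*(u + 3)*(u^2 + u - 12) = (u - 4)*(u + 3)*(u + 4)*(u - 3)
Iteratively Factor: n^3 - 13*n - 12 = (n + 1)*(n^2 - n - 12) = (n + 1)*(n + 3)*(n - 4)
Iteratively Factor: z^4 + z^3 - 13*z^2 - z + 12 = (z - 3)*(z^3 + 4*z^2 - z - 4) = (z - 3)*(z + 4)*(z^2 - 1) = (z - 3)*(z + 1)*(z + 4)*(z - 1)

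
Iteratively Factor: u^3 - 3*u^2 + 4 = (u - 2)*(u^2 - u - 2) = (u - 2)*(u + 1)*(u - 2)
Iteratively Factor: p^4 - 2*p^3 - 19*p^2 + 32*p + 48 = (p - 3)*(p^3 + p^2 - 16*p - 16) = (p - 3)*(p + 1)*(p^2 - 16) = (p - 4)*(p - 3)*(p + 1)*(p + 4)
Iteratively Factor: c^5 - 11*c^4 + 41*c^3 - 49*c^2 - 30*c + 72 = (c - 2)*(c^4 - 9*c^3 + 23*c^2 - 3*c - 36) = (c - 4)*(c - 2)*(c^3 - 5*c^2 + 3*c + 9) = (c - 4)*(c - 3)*(c - 2)*(c^2 - 2*c - 3) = (c - 4)*(c - 3)*(c - 2)*(c + 1)*(c - 3)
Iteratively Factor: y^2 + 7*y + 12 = (y + 3)*(y + 4)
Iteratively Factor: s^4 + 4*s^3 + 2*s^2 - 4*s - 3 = (s + 1)*(s^3 + 3*s^2 - s - 3) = (s - 1)*(s + 1)*(s^2 + 4*s + 3) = (s - 1)*(s + 1)^2*(s + 3)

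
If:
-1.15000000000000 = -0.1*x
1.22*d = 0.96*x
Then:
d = 9.05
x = 11.50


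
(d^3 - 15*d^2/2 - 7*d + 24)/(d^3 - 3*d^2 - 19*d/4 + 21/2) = 2*(d - 8)/(2*d - 7)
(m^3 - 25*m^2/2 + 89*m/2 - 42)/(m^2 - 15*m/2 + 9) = (m^2 - 11*m + 28)/(m - 6)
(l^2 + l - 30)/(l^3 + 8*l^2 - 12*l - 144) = (l - 5)/(l^2 + 2*l - 24)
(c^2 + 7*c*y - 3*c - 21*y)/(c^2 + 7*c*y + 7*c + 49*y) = (c - 3)/(c + 7)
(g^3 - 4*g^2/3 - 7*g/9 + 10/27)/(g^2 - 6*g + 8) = (27*g^3 - 36*g^2 - 21*g + 10)/(27*(g^2 - 6*g + 8))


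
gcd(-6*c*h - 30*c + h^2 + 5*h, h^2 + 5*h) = h + 5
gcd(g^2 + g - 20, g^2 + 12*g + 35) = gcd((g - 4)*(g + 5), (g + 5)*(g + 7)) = g + 5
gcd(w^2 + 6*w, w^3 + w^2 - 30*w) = w^2 + 6*w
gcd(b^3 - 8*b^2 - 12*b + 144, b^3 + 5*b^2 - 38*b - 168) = b^2 - 2*b - 24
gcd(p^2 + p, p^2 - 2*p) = p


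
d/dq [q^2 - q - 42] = 2*q - 1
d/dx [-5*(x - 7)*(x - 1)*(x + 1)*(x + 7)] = 20*x*(25 - x^2)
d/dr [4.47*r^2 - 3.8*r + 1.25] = 8.94*r - 3.8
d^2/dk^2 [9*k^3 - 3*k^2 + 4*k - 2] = 54*k - 6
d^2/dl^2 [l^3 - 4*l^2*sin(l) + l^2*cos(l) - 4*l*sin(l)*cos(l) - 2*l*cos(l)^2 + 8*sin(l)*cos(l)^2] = 4*l^2*sin(l) - l^2*cos(l) - 4*l*sin(l) + 8*l*sin(2*l) - 16*l*cos(l) + 4*l*cos(2*l) + 6*l - 10*sin(l) + 4*sin(2*l) - 18*sin(3*l) + 2*cos(l) - 8*cos(2*l)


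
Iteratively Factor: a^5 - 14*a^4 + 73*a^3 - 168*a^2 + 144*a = (a - 4)*(a^4 - 10*a^3 + 33*a^2 - 36*a) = a*(a - 4)*(a^3 - 10*a^2 + 33*a - 36) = a*(a - 4)*(a - 3)*(a^2 - 7*a + 12) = a*(a - 4)*(a - 3)^2*(a - 4)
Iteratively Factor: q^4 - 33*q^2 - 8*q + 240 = (q - 5)*(q^3 + 5*q^2 - 8*q - 48) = (q - 5)*(q + 4)*(q^2 + q - 12) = (q - 5)*(q + 4)^2*(q - 3)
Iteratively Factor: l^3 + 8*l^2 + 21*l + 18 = (l + 3)*(l^2 + 5*l + 6) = (l + 3)^2*(l + 2)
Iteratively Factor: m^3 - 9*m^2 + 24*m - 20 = (m - 5)*(m^2 - 4*m + 4) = (m - 5)*(m - 2)*(m - 2)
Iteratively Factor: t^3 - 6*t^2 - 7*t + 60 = (t - 4)*(t^2 - 2*t - 15) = (t - 4)*(t + 3)*(t - 5)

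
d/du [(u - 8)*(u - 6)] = 2*u - 14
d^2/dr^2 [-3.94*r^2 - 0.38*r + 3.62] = -7.88000000000000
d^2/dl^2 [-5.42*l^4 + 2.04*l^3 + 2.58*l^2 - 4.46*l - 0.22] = -65.04*l^2 + 12.24*l + 5.16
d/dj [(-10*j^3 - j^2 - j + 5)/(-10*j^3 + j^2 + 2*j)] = (-20*j^4 - 60*j^3 + 149*j^2 - 10*j - 10)/(j^2*(100*j^4 - 20*j^3 - 39*j^2 + 4*j + 4))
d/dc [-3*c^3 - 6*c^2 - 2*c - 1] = -9*c^2 - 12*c - 2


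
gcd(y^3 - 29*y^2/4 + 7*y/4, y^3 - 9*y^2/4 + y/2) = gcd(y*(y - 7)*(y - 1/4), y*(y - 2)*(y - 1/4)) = y^2 - y/4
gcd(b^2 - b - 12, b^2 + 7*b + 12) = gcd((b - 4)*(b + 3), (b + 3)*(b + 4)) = b + 3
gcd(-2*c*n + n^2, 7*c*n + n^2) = n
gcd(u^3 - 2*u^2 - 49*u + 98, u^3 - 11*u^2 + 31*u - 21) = u - 7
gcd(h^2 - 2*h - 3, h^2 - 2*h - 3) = h^2 - 2*h - 3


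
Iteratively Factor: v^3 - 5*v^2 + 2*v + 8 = (v - 4)*(v^2 - v - 2) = (v - 4)*(v + 1)*(v - 2)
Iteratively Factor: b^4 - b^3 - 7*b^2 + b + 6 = (b + 2)*(b^3 - 3*b^2 - b + 3) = (b - 1)*(b + 2)*(b^2 - 2*b - 3) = (b - 3)*(b - 1)*(b + 2)*(b + 1)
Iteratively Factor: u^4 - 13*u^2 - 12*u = (u - 4)*(u^3 + 4*u^2 + 3*u) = (u - 4)*(u + 3)*(u^2 + u) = u*(u - 4)*(u + 3)*(u + 1)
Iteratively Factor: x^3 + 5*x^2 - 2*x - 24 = (x - 2)*(x^2 + 7*x + 12) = (x - 2)*(x + 3)*(x + 4)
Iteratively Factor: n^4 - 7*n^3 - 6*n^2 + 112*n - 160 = (n - 5)*(n^3 - 2*n^2 - 16*n + 32) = (n - 5)*(n - 2)*(n^2 - 16) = (n - 5)*(n - 4)*(n - 2)*(n + 4)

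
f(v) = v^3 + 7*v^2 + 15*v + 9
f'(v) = 3*v^2 + 14*v + 15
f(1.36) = 44.86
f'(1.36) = 39.59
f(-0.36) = 4.46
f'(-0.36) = 10.35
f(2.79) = 127.06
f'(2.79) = 77.41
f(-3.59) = -0.90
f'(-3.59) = 3.40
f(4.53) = 313.56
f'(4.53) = 139.98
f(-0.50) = 3.12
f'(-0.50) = 8.75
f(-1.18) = -0.60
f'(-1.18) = 2.66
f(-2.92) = -0.01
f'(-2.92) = -0.30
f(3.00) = 144.00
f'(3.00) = 84.00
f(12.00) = 2925.00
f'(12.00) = 615.00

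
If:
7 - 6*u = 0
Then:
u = 7/6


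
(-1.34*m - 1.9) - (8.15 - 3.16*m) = 1.82*m - 10.05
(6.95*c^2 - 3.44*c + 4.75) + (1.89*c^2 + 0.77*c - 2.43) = 8.84*c^2 - 2.67*c + 2.32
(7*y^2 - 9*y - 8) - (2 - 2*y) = 7*y^2 - 7*y - 10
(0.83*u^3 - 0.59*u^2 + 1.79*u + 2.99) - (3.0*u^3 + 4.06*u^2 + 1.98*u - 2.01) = -2.17*u^3 - 4.65*u^2 - 0.19*u + 5.0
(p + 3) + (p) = 2*p + 3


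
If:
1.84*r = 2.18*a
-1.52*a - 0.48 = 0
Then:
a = -0.32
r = -0.37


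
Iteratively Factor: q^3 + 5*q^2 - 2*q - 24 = (q + 3)*(q^2 + 2*q - 8) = (q - 2)*(q + 3)*(q + 4)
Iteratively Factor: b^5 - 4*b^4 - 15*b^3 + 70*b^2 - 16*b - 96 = (b + 1)*(b^4 - 5*b^3 - 10*b^2 + 80*b - 96) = (b + 1)*(b + 4)*(b^3 - 9*b^2 + 26*b - 24) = (b - 2)*(b + 1)*(b + 4)*(b^2 - 7*b + 12) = (b - 4)*(b - 2)*(b + 1)*(b + 4)*(b - 3)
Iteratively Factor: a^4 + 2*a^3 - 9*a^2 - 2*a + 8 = (a + 1)*(a^3 + a^2 - 10*a + 8) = (a + 1)*(a + 4)*(a^2 - 3*a + 2) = (a - 2)*(a + 1)*(a + 4)*(a - 1)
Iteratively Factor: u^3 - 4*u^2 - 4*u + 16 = (u + 2)*(u^2 - 6*u + 8) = (u - 4)*(u + 2)*(u - 2)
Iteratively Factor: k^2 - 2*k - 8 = (k + 2)*(k - 4)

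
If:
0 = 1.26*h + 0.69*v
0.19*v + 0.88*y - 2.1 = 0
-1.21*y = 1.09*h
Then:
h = -1.84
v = 3.36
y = 1.66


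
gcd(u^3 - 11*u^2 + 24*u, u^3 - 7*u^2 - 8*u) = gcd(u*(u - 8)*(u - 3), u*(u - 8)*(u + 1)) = u^2 - 8*u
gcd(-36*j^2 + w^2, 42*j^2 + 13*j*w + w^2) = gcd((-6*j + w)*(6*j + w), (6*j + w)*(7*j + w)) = 6*j + w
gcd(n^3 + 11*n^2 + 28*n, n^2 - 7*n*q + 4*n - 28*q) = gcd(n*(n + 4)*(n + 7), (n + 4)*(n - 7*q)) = n + 4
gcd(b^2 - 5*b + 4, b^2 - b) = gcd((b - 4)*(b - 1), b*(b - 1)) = b - 1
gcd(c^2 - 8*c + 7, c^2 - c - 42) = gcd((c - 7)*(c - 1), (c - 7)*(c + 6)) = c - 7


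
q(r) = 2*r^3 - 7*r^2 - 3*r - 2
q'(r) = 6*r^2 - 14*r - 3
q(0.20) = -2.86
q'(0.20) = -5.56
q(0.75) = -7.34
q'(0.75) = -10.12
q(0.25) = -3.16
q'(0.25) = -6.12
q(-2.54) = -72.32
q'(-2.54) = 71.27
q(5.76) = 130.68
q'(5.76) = 115.43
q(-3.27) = -136.97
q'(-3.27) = 106.94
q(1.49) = -15.39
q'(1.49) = -10.54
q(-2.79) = -91.55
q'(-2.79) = 82.76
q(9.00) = 862.00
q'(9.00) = 357.00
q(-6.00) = -668.00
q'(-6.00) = 297.00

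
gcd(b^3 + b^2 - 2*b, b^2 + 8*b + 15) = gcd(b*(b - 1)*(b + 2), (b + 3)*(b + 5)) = 1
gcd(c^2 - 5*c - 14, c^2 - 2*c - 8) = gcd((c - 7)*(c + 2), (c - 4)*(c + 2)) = c + 2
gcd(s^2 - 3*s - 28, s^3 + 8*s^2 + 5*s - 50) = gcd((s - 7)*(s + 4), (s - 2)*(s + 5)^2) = 1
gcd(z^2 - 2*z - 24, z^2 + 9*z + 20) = z + 4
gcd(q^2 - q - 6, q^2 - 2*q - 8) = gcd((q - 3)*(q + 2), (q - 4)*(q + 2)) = q + 2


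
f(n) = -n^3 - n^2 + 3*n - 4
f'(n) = -3*n^2 - 2*n + 3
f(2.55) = -19.43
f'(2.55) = -21.61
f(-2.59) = -1.10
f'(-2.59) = -11.94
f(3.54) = -50.27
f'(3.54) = -41.67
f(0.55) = -2.82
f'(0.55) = 0.99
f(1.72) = -6.89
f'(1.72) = -9.32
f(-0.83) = -6.61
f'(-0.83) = 2.59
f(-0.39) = -5.26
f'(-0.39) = 3.32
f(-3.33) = 11.85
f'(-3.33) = -23.61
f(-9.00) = 617.00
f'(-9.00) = -222.00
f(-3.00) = 5.00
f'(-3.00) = -18.00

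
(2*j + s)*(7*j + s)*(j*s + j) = 14*j^3*s + 14*j^3 + 9*j^2*s^2 + 9*j^2*s + j*s^3 + j*s^2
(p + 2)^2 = p^2 + 4*p + 4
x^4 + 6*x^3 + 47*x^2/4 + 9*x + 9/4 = (x + 1/2)*(x + 1)*(x + 3/2)*(x + 3)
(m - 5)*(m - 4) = m^2 - 9*m + 20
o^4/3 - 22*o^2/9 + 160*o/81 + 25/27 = (o/3 + 1)*(o - 5/3)^2*(o + 1/3)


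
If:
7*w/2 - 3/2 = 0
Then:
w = 3/7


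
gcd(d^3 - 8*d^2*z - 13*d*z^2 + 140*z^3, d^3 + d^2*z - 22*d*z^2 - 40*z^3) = -d^2 + d*z + 20*z^2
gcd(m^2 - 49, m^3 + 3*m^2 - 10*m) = 1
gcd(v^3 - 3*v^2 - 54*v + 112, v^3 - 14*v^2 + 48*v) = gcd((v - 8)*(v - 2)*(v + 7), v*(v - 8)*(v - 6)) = v - 8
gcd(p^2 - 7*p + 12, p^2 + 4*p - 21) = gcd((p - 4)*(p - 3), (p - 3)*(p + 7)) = p - 3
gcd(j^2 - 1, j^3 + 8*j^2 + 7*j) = j + 1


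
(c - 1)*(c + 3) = c^2 + 2*c - 3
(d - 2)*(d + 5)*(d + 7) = d^3 + 10*d^2 + 11*d - 70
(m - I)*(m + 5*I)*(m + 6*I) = m^3 + 10*I*m^2 - 19*m + 30*I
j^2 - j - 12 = (j - 4)*(j + 3)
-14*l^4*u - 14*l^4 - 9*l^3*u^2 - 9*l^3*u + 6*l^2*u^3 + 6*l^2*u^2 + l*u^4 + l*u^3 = (-2*l + u)*(l + u)*(7*l + u)*(l*u + l)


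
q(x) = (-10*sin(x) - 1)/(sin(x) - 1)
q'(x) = -(-10*sin(x) - 1)*cos(x)/(sin(x) - 1)^2 - 10*cos(x)/(sin(x) - 1)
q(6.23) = 0.44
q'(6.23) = 9.90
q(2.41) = 23.14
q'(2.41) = -74.28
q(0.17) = 3.24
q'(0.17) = 15.71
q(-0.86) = -3.74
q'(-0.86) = 2.32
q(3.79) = -3.14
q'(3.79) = -3.41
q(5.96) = -1.65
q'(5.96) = 6.01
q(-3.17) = 1.32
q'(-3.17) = -11.65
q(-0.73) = -3.40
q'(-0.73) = 2.95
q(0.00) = 1.00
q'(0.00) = 11.00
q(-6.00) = 5.27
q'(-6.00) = 20.34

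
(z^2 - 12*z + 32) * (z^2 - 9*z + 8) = z^4 - 21*z^3 + 148*z^2 - 384*z + 256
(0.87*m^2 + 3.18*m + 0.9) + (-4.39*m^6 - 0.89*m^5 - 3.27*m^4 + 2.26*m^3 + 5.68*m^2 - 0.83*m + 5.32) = -4.39*m^6 - 0.89*m^5 - 3.27*m^4 + 2.26*m^3 + 6.55*m^2 + 2.35*m + 6.22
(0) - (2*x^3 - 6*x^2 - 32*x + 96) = -2*x^3 + 6*x^2 + 32*x - 96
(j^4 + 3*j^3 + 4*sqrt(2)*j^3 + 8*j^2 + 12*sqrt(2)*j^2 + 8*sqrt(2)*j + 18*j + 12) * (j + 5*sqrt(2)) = j^5 + 3*j^4 + 9*sqrt(2)*j^4 + 27*sqrt(2)*j^3 + 48*j^3 + 48*sqrt(2)*j^2 + 138*j^2 + 92*j + 90*sqrt(2)*j + 60*sqrt(2)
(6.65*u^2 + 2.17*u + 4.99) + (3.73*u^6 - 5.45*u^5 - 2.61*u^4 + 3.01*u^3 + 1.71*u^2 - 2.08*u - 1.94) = 3.73*u^6 - 5.45*u^5 - 2.61*u^4 + 3.01*u^3 + 8.36*u^2 + 0.0899999999999999*u + 3.05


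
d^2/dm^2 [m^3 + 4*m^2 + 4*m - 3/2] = 6*m + 8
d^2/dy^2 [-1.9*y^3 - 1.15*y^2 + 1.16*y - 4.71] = -11.4*y - 2.3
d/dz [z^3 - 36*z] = 3*z^2 - 36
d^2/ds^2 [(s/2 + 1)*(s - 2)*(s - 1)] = 3*s - 1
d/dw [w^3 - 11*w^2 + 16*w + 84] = 3*w^2 - 22*w + 16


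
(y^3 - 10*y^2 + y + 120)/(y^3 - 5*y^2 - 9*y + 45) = (y - 8)/(y - 3)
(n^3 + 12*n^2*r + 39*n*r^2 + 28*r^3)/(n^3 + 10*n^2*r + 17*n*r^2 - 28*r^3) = (-n - r)/(-n + r)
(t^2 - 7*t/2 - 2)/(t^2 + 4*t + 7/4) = 2*(t - 4)/(2*t + 7)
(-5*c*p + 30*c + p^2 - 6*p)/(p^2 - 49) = (-5*c*p + 30*c + p^2 - 6*p)/(p^2 - 49)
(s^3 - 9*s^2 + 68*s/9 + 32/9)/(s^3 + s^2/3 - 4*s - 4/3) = (3*s^2 - 28*s + 32)/(3*(s^2 - 4))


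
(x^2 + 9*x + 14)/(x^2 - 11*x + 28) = (x^2 + 9*x + 14)/(x^2 - 11*x + 28)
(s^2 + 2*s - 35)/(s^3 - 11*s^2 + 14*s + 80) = (s + 7)/(s^2 - 6*s - 16)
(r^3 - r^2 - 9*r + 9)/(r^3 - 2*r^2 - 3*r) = (r^2 + 2*r - 3)/(r*(r + 1))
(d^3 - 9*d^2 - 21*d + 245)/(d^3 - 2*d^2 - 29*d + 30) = (d^2 - 14*d + 49)/(d^2 - 7*d + 6)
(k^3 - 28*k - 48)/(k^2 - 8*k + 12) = (k^2 + 6*k + 8)/(k - 2)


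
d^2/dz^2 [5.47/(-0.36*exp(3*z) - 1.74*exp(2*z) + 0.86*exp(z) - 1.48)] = (-5.47*(1.08*exp(2*z) + 3.48*exp(z) - 0.86)*(2.16*exp(2*z) + 6.96*exp(z) - 1.72)*exp(z) + (17.7228*exp(2*z) + 38.0712*exp(z) - 4.7042)*(0.36*exp(3*z) + 1.74*exp(2*z) - 0.86*exp(z) + 1.48))*exp(z)/(0.36*exp(3*z) + 1.74*exp(2*z) - 0.86*exp(z) + 1.48)^3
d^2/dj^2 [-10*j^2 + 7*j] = -20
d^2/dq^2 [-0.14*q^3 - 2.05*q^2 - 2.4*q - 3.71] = -0.84*q - 4.1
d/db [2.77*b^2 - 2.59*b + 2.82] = 5.54*b - 2.59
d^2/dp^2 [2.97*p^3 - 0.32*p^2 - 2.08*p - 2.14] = 17.82*p - 0.64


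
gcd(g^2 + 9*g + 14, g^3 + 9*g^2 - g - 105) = g + 7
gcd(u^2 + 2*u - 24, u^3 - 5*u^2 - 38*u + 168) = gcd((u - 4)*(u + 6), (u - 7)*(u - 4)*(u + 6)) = u^2 + 2*u - 24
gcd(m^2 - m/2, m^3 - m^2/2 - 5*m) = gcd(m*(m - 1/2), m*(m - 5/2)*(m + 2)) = m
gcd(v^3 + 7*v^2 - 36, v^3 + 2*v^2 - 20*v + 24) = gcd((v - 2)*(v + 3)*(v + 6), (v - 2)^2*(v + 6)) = v^2 + 4*v - 12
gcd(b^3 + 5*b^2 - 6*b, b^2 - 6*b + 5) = b - 1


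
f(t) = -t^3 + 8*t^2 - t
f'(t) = -3*t^2 + 16*t - 1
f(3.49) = 51.44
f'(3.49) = 18.30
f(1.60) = 14.78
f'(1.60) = 16.92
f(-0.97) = 9.41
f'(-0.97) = -19.34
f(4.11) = 61.60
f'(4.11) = 14.08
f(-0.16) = 0.37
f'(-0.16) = -3.64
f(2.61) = 34.11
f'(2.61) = 20.32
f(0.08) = -0.03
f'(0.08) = 0.26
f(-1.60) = 26.18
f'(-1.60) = -34.28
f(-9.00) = 1386.00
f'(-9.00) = -388.00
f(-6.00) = 510.00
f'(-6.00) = -205.00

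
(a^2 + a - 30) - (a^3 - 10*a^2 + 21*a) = -a^3 + 11*a^2 - 20*a - 30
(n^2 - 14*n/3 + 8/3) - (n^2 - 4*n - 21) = 71/3 - 2*n/3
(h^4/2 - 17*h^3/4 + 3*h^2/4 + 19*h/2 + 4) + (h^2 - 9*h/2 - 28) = h^4/2 - 17*h^3/4 + 7*h^2/4 + 5*h - 24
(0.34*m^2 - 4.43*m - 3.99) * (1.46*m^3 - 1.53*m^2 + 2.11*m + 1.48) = 0.4964*m^5 - 6.988*m^4 + 1.6699*m^3 - 2.7394*m^2 - 14.9753*m - 5.9052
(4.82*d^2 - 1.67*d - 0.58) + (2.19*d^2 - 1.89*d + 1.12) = 7.01*d^2 - 3.56*d + 0.54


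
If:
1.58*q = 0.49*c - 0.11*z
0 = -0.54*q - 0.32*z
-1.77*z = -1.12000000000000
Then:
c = -1.07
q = -0.37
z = 0.63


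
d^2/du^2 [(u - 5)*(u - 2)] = 2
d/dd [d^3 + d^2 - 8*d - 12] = 3*d^2 + 2*d - 8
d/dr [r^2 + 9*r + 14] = 2*r + 9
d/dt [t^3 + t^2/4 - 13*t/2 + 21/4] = 3*t^2 + t/2 - 13/2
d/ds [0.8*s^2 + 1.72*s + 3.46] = 1.6*s + 1.72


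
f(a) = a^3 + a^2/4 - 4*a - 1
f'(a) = 3*a^2 + a/2 - 4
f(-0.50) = 0.94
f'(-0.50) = -3.50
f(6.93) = 316.10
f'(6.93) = 143.54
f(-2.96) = -12.90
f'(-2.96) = 20.80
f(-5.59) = -145.50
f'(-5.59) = 86.95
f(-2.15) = -1.18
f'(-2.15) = 8.79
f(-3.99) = -44.58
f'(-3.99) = 41.77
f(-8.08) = -479.87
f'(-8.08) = 187.82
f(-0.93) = 2.13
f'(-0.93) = -1.87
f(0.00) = -1.00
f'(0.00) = -4.00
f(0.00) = -1.00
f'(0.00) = -4.00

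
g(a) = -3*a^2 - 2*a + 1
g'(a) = -6*a - 2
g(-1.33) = -1.65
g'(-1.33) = 5.98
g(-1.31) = -1.53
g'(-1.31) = 5.86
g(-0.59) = 1.14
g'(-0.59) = 1.54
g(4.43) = -66.73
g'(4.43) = -28.58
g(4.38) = -65.31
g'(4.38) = -28.28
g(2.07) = -15.99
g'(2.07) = -14.42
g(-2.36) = -10.99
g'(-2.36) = 12.16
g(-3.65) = -31.67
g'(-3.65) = 19.90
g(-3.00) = -20.00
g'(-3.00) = 16.00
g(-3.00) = -20.00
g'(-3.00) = 16.00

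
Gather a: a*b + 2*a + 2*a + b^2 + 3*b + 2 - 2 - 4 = a*(b + 4) + b^2 + 3*b - 4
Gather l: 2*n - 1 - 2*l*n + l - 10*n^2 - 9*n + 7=l*(1 - 2*n) - 10*n^2 - 7*n + 6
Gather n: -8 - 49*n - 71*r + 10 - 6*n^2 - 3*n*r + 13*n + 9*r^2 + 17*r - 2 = -6*n^2 + n*(-3*r - 36) + 9*r^2 - 54*r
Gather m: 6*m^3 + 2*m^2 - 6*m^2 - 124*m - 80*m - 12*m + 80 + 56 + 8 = 6*m^3 - 4*m^2 - 216*m + 144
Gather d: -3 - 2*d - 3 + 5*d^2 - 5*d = 5*d^2 - 7*d - 6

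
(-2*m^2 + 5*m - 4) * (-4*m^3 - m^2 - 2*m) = 8*m^5 - 18*m^4 + 15*m^3 - 6*m^2 + 8*m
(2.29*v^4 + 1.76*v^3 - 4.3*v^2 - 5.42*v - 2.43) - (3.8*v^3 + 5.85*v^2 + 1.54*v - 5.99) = 2.29*v^4 - 2.04*v^3 - 10.15*v^2 - 6.96*v + 3.56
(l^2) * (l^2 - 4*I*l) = l^4 - 4*I*l^3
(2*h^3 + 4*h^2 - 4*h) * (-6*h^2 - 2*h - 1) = -12*h^5 - 28*h^4 + 14*h^3 + 4*h^2 + 4*h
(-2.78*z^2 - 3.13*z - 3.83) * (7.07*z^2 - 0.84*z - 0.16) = -19.6546*z^4 - 19.7939*z^3 - 24.0041*z^2 + 3.718*z + 0.6128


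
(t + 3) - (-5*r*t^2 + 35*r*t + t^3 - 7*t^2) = 5*r*t^2 - 35*r*t - t^3 + 7*t^2 + t + 3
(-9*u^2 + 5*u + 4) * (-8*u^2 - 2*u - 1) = 72*u^4 - 22*u^3 - 33*u^2 - 13*u - 4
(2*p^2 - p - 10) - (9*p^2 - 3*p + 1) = -7*p^2 + 2*p - 11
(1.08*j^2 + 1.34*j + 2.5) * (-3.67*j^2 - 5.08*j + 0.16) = -3.9636*j^4 - 10.4042*j^3 - 15.8094*j^2 - 12.4856*j + 0.4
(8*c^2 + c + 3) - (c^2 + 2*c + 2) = 7*c^2 - c + 1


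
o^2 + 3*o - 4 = (o - 1)*(o + 4)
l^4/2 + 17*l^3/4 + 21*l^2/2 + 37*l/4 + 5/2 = (l/2 + 1)*(l + 1/2)*(l + 1)*(l + 5)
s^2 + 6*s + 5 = (s + 1)*(s + 5)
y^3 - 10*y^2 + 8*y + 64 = (y - 8)*(y - 4)*(y + 2)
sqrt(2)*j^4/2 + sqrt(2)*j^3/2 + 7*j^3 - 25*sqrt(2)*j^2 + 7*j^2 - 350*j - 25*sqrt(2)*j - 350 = (j - 5*sqrt(2))*(j + 5*sqrt(2))*(j + 7*sqrt(2))*(sqrt(2)*j/2 + sqrt(2)/2)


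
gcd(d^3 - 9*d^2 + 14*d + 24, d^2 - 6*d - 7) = d + 1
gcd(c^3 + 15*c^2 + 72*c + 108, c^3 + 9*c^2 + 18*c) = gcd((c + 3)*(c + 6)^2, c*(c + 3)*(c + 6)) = c^2 + 9*c + 18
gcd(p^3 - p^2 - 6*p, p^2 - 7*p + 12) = p - 3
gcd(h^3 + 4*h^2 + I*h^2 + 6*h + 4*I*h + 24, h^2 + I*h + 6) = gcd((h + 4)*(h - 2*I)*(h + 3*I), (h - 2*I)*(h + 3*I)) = h^2 + I*h + 6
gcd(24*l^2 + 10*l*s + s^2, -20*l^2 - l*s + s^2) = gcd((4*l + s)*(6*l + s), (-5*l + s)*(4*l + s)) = 4*l + s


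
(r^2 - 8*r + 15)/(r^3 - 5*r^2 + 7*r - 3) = (r - 5)/(r^2 - 2*r + 1)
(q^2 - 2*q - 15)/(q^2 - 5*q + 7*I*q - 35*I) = (q + 3)/(q + 7*I)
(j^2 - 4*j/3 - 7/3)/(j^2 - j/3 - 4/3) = (3*j - 7)/(3*j - 4)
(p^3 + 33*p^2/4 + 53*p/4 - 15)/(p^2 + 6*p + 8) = (4*p^2 + 17*p - 15)/(4*(p + 2))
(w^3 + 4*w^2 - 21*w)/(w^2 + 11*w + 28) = w*(w - 3)/(w + 4)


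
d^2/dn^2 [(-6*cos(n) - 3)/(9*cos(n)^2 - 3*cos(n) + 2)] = 6*(-1458*(1 - cos(2*n))^2*cos(n) - 378*(1 - cos(2*n))^2 + 619*cos(n) - 438*cos(2*n) - 675*cos(3*n) + 324*cos(5*n) + 1098)/(6*cos(n) - 9*cos(2*n) - 13)^3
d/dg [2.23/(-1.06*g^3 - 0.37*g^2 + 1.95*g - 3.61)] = (7.0914*g^2 + 1.6502*g - 4.3485)/(1.06*g^3 + 0.37*g^2 - 1.95*g + 3.61)^2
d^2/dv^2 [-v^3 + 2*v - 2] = -6*v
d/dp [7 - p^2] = -2*p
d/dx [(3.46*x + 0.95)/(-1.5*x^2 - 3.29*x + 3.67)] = (5.19*x^2 + 2.85*x + 15.8237)/(2.25*x^4 + 9.87*x^3 - 0.1859*x^2 - 24.1486*x + 13.4689)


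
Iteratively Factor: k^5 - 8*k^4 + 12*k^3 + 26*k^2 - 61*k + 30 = (k - 3)*(k^4 - 5*k^3 - 3*k^2 + 17*k - 10) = (k - 3)*(k + 2)*(k^3 - 7*k^2 + 11*k - 5) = (k - 5)*(k - 3)*(k + 2)*(k^2 - 2*k + 1) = (k - 5)*(k - 3)*(k - 1)*(k + 2)*(k - 1)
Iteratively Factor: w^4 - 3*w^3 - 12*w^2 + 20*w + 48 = (w - 3)*(w^3 - 12*w - 16) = (w - 3)*(w + 2)*(w^2 - 2*w - 8) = (w - 4)*(w - 3)*(w + 2)*(w + 2)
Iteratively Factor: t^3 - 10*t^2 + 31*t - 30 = (t - 5)*(t^2 - 5*t + 6) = (t - 5)*(t - 2)*(t - 3)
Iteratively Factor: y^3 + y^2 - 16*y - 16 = (y - 4)*(y^2 + 5*y + 4) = (y - 4)*(y + 1)*(y + 4)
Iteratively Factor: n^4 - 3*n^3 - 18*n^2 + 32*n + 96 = (n + 3)*(n^3 - 6*n^2 + 32) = (n + 2)*(n + 3)*(n^2 - 8*n + 16) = (n - 4)*(n + 2)*(n + 3)*(n - 4)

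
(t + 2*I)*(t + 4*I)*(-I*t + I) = -I*t^3 + 6*t^2 + I*t^2 - 6*t + 8*I*t - 8*I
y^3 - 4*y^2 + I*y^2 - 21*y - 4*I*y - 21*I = (y - 7)*(y + 3)*(y + I)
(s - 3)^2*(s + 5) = s^3 - s^2 - 21*s + 45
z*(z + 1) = z^2 + z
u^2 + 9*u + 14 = (u + 2)*(u + 7)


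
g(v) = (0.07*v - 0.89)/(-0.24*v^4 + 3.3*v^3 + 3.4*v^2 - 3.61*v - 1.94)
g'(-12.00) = 0.00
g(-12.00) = 0.00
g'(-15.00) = 0.00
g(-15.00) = 0.00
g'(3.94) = 0.00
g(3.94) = -0.00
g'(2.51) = 0.02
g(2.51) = -0.01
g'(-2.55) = 0.05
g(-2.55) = 0.03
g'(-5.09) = 0.00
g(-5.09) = 0.00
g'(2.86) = 0.01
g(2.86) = -0.01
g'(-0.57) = -10.96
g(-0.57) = -1.59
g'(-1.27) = 10.14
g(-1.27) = -1.31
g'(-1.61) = 2.05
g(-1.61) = 0.37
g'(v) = (0.07*v - 0.89)*(0.96*v^3 - 9.9*v^2 - 6.8*v + 3.61)/(-0.24*v^4 + 3.3*v^3 + 3.4*v^2 - 3.61*v - 1.94)^2 + 0.07/(-0.24*v^4 + 3.3*v^3 + 3.4*v^2 - 3.61*v - 1.94) = (0.0504*v^4 - 1.3164*v^3 + 8.573*v^2 + 6.052*v - 3.3487)/(0.0576*v^8 - 1.584*v^7 + 9.258*v^6 + 24.1728*v^5 - 11.3348*v^4 - 37.352*v^3 - 0.1599*v^2 + 14.0068*v + 3.7636)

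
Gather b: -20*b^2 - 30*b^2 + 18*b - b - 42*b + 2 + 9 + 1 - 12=-50*b^2 - 25*b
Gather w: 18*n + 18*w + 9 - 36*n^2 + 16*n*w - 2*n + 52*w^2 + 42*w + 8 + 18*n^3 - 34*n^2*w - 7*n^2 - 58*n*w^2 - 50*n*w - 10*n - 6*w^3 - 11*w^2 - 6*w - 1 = 18*n^3 - 43*n^2 + 6*n - 6*w^3 + w^2*(41 - 58*n) + w*(-34*n^2 - 34*n + 54) + 16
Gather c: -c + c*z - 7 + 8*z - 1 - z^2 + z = c*(z - 1) - z^2 + 9*z - 8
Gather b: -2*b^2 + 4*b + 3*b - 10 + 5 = -2*b^2 + 7*b - 5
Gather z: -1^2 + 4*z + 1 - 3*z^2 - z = -3*z^2 + 3*z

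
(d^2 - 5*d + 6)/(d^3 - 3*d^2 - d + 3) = (d - 2)/(d^2 - 1)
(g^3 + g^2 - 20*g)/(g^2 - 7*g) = (g^2 + g - 20)/(g - 7)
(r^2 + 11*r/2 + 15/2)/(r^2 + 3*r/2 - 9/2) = (2*r + 5)/(2*r - 3)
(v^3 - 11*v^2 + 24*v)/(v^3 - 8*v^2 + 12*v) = (v^2 - 11*v + 24)/(v^2 - 8*v + 12)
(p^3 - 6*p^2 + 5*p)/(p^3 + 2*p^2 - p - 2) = p*(p - 5)/(p^2 + 3*p + 2)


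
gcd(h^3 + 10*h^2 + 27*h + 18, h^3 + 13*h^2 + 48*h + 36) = h^2 + 7*h + 6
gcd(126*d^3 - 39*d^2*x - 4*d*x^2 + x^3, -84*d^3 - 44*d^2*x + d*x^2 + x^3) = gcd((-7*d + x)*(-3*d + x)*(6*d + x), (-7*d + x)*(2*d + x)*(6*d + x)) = -42*d^2 - d*x + x^2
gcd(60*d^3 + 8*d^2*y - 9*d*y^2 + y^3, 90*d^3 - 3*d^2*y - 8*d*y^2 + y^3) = 30*d^2 - 11*d*y + y^2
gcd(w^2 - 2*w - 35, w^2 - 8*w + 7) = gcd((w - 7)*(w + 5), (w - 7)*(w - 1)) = w - 7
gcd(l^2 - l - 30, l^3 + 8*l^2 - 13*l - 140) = l + 5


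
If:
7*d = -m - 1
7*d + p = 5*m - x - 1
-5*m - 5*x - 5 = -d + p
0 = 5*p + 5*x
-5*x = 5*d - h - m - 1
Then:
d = -1/7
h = -57/7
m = 0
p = 9/7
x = -9/7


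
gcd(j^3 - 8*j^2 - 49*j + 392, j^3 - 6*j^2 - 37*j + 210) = j - 7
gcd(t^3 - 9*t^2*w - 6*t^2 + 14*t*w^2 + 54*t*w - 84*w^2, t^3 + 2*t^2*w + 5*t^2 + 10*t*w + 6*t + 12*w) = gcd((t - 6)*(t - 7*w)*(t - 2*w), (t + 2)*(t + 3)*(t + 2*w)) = 1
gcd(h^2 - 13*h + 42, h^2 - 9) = 1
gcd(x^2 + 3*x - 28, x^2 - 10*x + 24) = x - 4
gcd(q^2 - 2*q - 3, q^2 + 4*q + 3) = q + 1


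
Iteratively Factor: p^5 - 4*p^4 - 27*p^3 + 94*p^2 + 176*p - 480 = (p - 2)*(p^4 - 2*p^3 - 31*p^2 + 32*p + 240) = (p - 5)*(p - 2)*(p^3 + 3*p^2 - 16*p - 48) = (p - 5)*(p - 2)*(p + 4)*(p^2 - p - 12) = (p - 5)*(p - 4)*(p - 2)*(p + 4)*(p + 3)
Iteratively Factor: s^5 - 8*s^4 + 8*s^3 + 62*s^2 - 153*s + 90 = (s - 2)*(s^4 - 6*s^3 - 4*s^2 + 54*s - 45) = (s - 3)*(s - 2)*(s^3 - 3*s^2 - 13*s + 15) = (s - 5)*(s - 3)*(s - 2)*(s^2 + 2*s - 3) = (s - 5)*(s - 3)*(s - 2)*(s + 3)*(s - 1)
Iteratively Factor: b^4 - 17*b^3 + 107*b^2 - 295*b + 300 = (b - 4)*(b^3 - 13*b^2 + 55*b - 75) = (b - 4)*(b - 3)*(b^2 - 10*b + 25) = (b - 5)*(b - 4)*(b - 3)*(b - 5)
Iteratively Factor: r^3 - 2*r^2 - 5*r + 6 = (r + 2)*(r^2 - 4*r + 3) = (r - 3)*(r + 2)*(r - 1)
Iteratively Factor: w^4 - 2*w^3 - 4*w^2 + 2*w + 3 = (w + 1)*(w^3 - 3*w^2 - w + 3) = (w - 3)*(w + 1)*(w^2 - 1) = (w - 3)*(w + 1)^2*(w - 1)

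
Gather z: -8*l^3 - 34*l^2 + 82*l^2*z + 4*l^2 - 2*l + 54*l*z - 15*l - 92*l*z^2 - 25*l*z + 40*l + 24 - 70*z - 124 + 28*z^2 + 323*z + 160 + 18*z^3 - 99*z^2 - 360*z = -8*l^3 - 30*l^2 + 23*l + 18*z^3 + z^2*(-92*l - 71) + z*(82*l^2 + 29*l - 107) + 60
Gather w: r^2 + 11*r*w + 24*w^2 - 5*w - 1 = r^2 + 24*w^2 + w*(11*r - 5) - 1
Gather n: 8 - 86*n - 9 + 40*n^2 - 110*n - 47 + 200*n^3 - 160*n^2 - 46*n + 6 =200*n^3 - 120*n^2 - 242*n - 42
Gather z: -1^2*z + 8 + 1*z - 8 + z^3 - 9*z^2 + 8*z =z^3 - 9*z^2 + 8*z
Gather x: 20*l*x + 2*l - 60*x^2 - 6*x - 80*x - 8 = 2*l - 60*x^2 + x*(20*l - 86) - 8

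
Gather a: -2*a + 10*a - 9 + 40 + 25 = 8*a + 56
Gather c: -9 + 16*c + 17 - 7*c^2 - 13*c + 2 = -7*c^2 + 3*c + 10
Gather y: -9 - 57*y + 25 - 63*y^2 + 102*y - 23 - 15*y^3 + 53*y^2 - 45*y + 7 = -15*y^3 - 10*y^2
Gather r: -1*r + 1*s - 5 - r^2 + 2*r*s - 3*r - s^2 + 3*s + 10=-r^2 + r*(2*s - 4) - s^2 + 4*s + 5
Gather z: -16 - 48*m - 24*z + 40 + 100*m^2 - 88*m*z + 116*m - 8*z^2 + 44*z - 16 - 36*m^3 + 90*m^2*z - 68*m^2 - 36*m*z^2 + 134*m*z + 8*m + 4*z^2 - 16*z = -36*m^3 + 32*m^2 + 76*m + z^2*(-36*m - 4) + z*(90*m^2 + 46*m + 4) + 8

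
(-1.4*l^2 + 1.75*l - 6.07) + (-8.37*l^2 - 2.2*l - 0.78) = -9.77*l^2 - 0.45*l - 6.85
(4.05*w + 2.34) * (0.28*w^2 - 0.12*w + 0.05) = 1.134*w^3 + 0.1692*w^2 - 0.0783*w + 0.117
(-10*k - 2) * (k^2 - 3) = -10*k^3 - 2*k^2 + 30*k + 6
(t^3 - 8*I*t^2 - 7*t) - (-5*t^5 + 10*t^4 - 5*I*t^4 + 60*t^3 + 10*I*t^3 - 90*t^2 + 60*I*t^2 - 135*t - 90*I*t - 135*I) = 5*t^5 - 10*t^4 + 5*I*t^4 - 59*t^3 - 10*I*t^3 + 90*t^2 - 68*I*t^2 + 128*t + 90*I*t + 135*I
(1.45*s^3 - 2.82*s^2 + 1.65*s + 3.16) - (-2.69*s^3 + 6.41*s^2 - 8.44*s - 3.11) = 4.14*s^3 - 9.23*s^2 + 10.09*s + 6.27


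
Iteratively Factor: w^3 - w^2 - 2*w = (w + 1)*(w^2 - 2*w) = (w - 2)*(w + 1)*(w)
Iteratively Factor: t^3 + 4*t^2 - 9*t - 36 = (t + 4)*(t^2 - 9) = (t - 3)*(t + 4)*(t + 3)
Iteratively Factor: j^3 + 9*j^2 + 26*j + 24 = (j + 3)*(j^2 + 6*j + 8) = (j + 2)*(j + 3)*(j + 4)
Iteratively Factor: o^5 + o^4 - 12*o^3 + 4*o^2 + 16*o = (o - 2)*(o^4 + 3*o^3 - 6*o^2 - 8*o) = (o - 2)*(o + 4)*(o^3 - o^2 - 2*o) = (o - 2)^2*(o + 4)*(o^2 + o) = o*(o - 2)^2*(o + 4)*(o + 1)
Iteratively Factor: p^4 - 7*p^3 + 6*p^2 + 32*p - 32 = (p + 2)*(p^3 - 9*p^2 + 24*p - 16) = (p - 1)*(p + 2)*(p^2 - 8*p + 16) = (p - 4)*(p - 1)*(p + 2)*(p - 4)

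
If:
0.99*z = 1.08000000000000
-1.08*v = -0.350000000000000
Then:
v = 0.32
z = 1.09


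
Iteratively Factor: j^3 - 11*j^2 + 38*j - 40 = (j - 5)*(j^2 - 6*j + 8) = (j - 5)*(j - 2)*(j - 4)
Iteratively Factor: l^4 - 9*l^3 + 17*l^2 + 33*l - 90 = (l - 3)*(l^3 - 6*l^2 - l + 30) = (l - 3)*(l + 2)*(l^2 - 8*l + 15) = (l - 3)^2*(l + 2)*(l - 5)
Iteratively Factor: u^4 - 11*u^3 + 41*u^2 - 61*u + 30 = (u - 2)*(u^3 - 9*u^2 + 23*u - 15) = (u - 2)*(u - 1)*(u^2 - 8*u + 15) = (u - 5)*(u - 2)*(u - 1)*(u - 3)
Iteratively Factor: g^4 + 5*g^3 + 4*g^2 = (g)*(g^3 + 5*g^2 + 4*g) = g^2*(g^2 + 5*g + 4) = g^2*(g + 4)*(g + 1)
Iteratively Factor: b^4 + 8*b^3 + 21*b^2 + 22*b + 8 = (b + 1)*(b^3 + 7*b^2 + 14*b + 8) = (b + 1)*(b + 2)*(b^2 + 5*b + 4) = (b + 1)*(b + 2)*(b + 4)*(b + 1)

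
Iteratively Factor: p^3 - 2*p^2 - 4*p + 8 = (p + 2)*(p^2 - 4*p + 4) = (p - 2)*(p + 2)*(p - 2)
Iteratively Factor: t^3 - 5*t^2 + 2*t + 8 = (t + 1)*(t^2 - 6*t + 8) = (t - 4)*(t + 1)*(t - 2)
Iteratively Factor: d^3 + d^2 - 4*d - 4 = (d + 1)*(d^2 - 4) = (d + 1)*(d + 2)*(d - 2)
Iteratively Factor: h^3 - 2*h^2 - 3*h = (h - 3)*(h^2 + h) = (h - 3)*(h + 1)*(h)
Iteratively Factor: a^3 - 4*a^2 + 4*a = (a)*(a^2 - 4*a + 4) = a*(a - 2)*(a - 2)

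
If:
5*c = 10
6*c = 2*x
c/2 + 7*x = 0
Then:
No Solution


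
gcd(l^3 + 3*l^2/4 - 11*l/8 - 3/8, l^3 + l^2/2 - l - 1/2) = l - 1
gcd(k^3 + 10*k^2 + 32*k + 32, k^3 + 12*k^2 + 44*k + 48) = k^2 + 6*k + 8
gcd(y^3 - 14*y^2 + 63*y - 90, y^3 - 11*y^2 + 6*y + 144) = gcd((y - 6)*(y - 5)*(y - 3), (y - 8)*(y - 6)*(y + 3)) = y - 6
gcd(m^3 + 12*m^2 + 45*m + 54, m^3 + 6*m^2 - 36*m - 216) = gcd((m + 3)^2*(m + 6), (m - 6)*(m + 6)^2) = m + 6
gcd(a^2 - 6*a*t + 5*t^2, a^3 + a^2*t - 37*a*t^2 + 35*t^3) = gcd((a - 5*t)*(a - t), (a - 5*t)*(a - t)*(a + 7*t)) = a^2 - 6*a*t + 5*t^2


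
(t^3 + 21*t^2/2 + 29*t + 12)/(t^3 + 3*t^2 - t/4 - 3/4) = 2*(t^2 + 10*t + 24)/(2*t^2 + 5*t - 3)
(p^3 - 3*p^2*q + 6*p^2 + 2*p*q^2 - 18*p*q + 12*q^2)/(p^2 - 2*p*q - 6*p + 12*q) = (p^2 - p*q + 6*p - 6*q)/(p - 6)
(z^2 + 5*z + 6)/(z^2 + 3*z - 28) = (z^2 + 5*z + 6)/(z^2 + 3*z - 28)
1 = 1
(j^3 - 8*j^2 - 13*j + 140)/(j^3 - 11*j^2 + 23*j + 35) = (j + 4)/(j + 1)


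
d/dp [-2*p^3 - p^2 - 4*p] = -6*p^2 - 2*p - 4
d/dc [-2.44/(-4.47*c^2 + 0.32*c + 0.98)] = (0.7808 - 21.8136*c)/(-4.47*c^2 + 0.32*c + 0.98)^2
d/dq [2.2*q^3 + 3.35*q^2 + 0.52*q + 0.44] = 6.6*q^2 + 6.7*q + 0.52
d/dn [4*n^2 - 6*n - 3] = 8*n - 6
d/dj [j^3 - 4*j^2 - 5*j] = 3*j^2 - 8*j - 5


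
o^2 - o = o*(o - 1)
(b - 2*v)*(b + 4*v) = b^2 + 2*b*v - 8*v^2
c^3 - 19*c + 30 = (c - 3)*(c - 2)*(c + 5)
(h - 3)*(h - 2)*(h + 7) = h^3 + 2*h^2 - 29*h + 42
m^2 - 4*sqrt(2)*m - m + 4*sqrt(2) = (m - 1)*(m - 4*sqrt(2))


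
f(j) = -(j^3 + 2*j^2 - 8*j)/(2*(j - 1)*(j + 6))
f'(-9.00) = 0.26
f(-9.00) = 8.25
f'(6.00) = -0.47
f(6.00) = -2.00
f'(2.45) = -0.57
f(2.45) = -0.29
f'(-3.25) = 0.39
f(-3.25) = 0.55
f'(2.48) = -0.57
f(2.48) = -0.31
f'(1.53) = -1.65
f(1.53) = 0.50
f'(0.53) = -1.96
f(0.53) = -0.57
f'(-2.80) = 0.14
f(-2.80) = 0.66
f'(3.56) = -0.48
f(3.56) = -0.86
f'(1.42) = -2.40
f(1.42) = 0.72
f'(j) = -(3*j^2 + 4*j - 8)/(2*(j - 1)*(j + 6)) + (j^3 + 2*j^2 - 8*j)/(2*(j - 1)*(j + 6)^2) + (j^3 + 2*j^2 - 8*j)/(2*(j - 1)^2*(j + 6)) = (-j^4 - 10*j^3 + 24*j - 48)/(2*(j^4 + 10*j^3 + 13*j^2 - 60*j + 36))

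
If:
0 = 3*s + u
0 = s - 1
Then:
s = 1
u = -3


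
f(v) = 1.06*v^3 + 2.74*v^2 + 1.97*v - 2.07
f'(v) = 3.18*v^2 + 5.48*v + 1.97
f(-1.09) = -2.33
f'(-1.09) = -0.23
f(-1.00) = -2.36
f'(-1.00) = -0.33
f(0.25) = -1.39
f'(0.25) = 3.54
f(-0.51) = -2.50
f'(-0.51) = 0.00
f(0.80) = 1.80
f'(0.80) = 8.39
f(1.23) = 6.47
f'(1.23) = 13.52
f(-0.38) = -2.48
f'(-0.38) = 0.35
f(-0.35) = -2.47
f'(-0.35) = 0.44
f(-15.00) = -2992.62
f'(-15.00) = 635.27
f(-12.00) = -1462.83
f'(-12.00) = 394.13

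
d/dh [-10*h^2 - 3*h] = -20*h - 3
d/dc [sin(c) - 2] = cos(c)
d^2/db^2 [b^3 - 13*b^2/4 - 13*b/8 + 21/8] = 6*b - 13/2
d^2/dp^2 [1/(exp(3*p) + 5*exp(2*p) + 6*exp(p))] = (-(exp(2*p) + 5*exp(p) + 6)*(9*exp(2*p) + 20*exp(p) + 6) + 2*(3*exp(2*p) + 10*exp(p) + 6)^2)*exp(-p)/(exp(2*p) + 5*exp(p) + 6)^3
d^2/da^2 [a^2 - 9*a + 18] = 2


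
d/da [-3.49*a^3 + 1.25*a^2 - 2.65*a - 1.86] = -10.47*a^2 + 2.5*a - 2.65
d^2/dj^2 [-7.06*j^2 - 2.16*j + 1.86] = -14.1200000000000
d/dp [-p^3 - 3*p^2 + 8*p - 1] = -3*p^2 - 6*p + 8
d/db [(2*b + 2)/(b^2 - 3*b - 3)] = 2*b*(-b - 2)/(b^4 - 6*b^3 + 3*b^2 + 18*b + 9)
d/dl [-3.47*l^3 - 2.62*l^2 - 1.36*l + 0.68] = -10.41*l^2 - 5.24*l - 1.36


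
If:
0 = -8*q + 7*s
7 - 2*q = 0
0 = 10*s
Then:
No Solution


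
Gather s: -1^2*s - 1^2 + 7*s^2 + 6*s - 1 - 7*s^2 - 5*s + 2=0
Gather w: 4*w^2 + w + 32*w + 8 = 4*w^2 + 33*w + 8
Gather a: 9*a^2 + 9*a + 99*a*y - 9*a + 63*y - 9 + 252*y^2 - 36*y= 9*a^2 + 99*a*y + 252*y^2 + 27*y - 9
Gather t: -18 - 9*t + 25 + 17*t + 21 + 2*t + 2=10*t + 30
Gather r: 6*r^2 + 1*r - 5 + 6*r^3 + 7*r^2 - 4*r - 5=6*r^3 + 13*r^2 - 3*r - 10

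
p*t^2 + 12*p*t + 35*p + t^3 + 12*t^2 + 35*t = (p + t)*(t + 5)*(t + 7)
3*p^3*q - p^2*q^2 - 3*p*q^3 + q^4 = q*(-3*p + q)*(-p + q)*(p + q)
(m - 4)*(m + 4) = m^2 - 16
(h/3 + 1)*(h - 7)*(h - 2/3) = h^3/3 - 14*h^2/9 - 55*h/9 + 14/3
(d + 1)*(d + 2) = d^2 + 3*d + 2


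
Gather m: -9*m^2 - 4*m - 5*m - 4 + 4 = -9*m^2 - 9*m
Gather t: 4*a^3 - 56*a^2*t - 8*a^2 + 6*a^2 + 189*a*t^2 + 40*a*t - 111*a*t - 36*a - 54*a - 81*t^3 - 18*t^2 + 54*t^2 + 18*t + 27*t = 4*a^3 - 2*a^2 - 90*a - 81*t^3 + t^2*(189*a + 36) + t*(-56*a^2 - 71*a + 45)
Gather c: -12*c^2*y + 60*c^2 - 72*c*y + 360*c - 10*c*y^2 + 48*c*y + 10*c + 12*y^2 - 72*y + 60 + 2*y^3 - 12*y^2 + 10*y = c^2*(60 - 12*y) + c*(-10*y^2 - 24*y + 370) + 2*y^3 - 62*y + 60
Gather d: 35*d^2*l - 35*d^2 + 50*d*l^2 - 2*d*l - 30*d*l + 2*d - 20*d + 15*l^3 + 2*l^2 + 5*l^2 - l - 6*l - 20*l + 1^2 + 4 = d^2*(35*l - 35) + d*(50*l^2 - 32*l - 18) + 15*l^3 + 7*l^2 - 27*l + 5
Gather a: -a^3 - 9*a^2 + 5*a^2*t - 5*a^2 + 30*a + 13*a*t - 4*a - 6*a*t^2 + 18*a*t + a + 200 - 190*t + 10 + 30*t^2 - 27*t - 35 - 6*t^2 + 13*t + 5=-a^3 + a^2*(5*t - 14) + a*(-6*t^2 + 31*t + 27) + 24*t^2 - 204*t + 180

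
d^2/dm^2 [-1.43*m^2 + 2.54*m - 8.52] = -2.86000000000000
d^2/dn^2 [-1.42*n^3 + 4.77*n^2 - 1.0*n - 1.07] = 9.54 - 8.52*n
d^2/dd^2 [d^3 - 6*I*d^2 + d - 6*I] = 6*d - 12*I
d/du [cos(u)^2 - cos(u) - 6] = sin(u) - sin(2*u)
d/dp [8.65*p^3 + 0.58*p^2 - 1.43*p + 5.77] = 25.95*p^2 + 1.16*p - 1.43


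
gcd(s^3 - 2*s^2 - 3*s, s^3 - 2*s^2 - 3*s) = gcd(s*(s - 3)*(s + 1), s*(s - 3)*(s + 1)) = s^3 - 2*s^2 - 3*s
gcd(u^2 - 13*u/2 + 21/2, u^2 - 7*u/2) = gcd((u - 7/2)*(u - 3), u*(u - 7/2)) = u - 7/2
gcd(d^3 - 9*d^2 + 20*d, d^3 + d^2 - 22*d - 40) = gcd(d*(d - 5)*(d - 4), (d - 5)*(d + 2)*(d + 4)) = d - 5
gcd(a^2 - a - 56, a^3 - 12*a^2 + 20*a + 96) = a - 8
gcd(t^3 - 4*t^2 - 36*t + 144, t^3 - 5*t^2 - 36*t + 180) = t^2 - 36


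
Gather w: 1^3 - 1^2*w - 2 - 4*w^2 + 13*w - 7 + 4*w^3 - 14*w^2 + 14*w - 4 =4*w^3 - 18*w^2 + 26*w - 12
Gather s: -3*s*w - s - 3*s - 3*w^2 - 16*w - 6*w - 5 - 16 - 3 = s*(-3*w - 4) - 3*w^2 - 22*w - 24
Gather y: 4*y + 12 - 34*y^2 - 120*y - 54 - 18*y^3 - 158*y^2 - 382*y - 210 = -18*y^3 - 192*y^2 - 498*y - 252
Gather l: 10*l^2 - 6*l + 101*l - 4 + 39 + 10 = 10*l^2 + 95*l + 45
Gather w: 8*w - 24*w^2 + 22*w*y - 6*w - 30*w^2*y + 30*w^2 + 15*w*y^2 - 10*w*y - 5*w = w^2*(6 - 30*y) + w*(15*y^2 + 12*y - 3)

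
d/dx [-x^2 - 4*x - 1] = -2*x - 4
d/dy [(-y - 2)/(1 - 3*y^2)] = (3*y^2 - 6*y*(y + 2) - 1)/(3*y^2 - 1)^2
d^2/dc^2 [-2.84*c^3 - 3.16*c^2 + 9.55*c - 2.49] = -17.04*c - 6.32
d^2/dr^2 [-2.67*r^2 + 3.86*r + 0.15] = -5.34000000000000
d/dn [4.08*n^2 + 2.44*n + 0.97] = 8.16*n + 2.44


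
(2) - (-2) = 4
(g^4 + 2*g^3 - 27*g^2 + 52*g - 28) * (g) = g^5 + 2*g^4 - 27*g^3 + 52*g^2 - 28*g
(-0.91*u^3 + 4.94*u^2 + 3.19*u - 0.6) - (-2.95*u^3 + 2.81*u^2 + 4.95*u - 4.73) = 2.04*u^3 + 2.13*u^2 - 1.76*u + 4.13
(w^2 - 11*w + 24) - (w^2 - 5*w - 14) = 38 - 6*w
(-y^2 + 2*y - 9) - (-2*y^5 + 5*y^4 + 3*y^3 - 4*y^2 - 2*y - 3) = 2*y^5 - 5*y^4 - 3*y^3 + 3*y^2 + 4*y - 6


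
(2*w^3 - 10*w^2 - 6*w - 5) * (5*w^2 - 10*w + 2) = 10*w^5 - 70*w^4 + 74*w^3 + 15*w^2 + 38*w - 10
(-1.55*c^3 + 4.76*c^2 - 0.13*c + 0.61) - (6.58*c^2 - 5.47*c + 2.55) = -1.55*c^3 - 1.82*c^2 + 5.34*c - 1.94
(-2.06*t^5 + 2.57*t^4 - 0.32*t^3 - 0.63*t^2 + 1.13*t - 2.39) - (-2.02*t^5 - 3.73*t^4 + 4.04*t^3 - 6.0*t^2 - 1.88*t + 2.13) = -0.04*t^5 + 6.3*t^4 - 4.36*t^3 + 5.37*t^2 + 3.01*t - 4.52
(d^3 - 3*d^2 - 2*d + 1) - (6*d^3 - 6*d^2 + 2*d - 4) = -5*d^3 + 3*d^2 - 4*d + 5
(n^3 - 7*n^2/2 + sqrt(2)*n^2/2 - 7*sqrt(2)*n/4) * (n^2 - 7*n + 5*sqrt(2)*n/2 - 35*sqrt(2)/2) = n^5 - 21*n^4/2 + 3*sqrt(2)*n^4 - 63*sqrt(2)*n^3/2 + 27*n^3 - 105*n^2/4 + 147*sqrt(2)*n^2/2 + 245*n/4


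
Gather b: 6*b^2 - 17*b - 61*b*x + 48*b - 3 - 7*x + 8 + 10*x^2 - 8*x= 6*b^2 + b*(31 - 61*x) + 10*x^2 - 15*x + 5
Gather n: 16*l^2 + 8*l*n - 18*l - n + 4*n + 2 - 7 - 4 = 16*l^2 - 18*l + n*(8*l + 3) - 9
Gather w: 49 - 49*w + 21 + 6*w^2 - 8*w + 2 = 6*w^2 - 57*w + 72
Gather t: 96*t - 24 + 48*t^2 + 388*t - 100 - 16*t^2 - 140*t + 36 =32*t^2 + 344*t - 88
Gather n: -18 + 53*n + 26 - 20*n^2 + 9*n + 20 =-20*n^2 + 62*n + 28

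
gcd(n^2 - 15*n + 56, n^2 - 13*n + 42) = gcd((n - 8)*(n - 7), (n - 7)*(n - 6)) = n - 7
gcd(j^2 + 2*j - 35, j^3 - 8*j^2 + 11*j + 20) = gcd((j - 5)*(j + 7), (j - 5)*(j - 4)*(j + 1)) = j - 5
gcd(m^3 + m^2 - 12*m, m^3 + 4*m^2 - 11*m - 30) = m - 3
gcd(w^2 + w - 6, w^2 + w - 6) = w^2 + w - 6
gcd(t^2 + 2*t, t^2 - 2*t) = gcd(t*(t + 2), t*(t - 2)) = t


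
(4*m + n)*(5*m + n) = 20*m^2 + 9*m*n + n^2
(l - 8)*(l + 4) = l^2 - 4*l - 32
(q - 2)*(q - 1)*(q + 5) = q^3 + 2*q^2 - 13*q + 10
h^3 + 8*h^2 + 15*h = h*(h + 3)*(h + 5)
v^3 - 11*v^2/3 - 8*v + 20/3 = (v - 5)*(v - 2/3)*(v + 2)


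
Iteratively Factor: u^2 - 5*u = (u)*(u - 5)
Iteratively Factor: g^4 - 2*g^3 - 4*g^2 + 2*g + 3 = (g + 1)*(g^3 - 3*g^2 - g + 3) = (g - 1)*(g + 1)*(g^2 - 2*g - 3) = (g - 3)*(g - 1)*(g + 1)*(g + 1)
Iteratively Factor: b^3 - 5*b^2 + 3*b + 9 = (b - 3)*(b^2 - 2*b - 3) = (b - 3)^2*(b + 1)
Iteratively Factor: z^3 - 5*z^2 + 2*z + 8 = (z - 2)*(z^2 - 3*z - 4) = (z - 4)*(z - 2)*(z + 1)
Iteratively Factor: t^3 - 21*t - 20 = (t - 5)*(t^2 + 5*t + 4) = (t - 5)*(t + 4)*(t + 1)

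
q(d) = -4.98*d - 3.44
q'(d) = -4.98000000000000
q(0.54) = -6.13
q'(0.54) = -4.98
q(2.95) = -18.13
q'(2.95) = -4.98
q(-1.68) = 4.93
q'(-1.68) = -4.98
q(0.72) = -7.03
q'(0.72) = -4.98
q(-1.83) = 5.67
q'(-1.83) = -4.98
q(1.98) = -13.30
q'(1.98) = -4.98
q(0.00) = -3.44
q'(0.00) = -4.98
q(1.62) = -11.51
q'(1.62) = -4.98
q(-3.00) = 11.50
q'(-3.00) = -4.98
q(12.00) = -63.20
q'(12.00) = -4.98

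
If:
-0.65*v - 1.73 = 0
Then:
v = -2.66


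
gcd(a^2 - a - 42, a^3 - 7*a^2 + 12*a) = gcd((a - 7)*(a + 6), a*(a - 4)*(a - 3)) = 1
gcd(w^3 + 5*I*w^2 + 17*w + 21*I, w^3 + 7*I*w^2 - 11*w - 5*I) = w + I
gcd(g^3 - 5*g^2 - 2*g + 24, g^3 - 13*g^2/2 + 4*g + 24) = g - 4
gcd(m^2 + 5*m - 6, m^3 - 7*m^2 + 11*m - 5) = m - 1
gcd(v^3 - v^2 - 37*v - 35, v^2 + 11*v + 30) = v + 5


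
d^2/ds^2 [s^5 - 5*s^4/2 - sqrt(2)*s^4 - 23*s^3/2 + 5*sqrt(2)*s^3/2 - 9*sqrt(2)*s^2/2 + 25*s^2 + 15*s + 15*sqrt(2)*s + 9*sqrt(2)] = 20*s^3 - 30*s^2 - 12*sqrt(2)*s^2 - 69*s + 15*sqrt(2)*s - 9*sqrt(2) + 50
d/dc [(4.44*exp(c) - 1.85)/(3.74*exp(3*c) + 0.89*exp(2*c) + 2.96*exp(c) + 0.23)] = (-33.2112*exp(3*c) + 16.8054*exp(2*c) + 3.293*exp(c) + 6.4972)*exp(c)/(13.9876*exp(6*c) + 6.6572*exp(5*c) + 22.9329*exp(4*c) + 6.9892*exp(3*c) + 9.171*exp(2*c) + 1.3616*exp(c) + 0.0529)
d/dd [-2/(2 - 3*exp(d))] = -6*exp(d)/(3*exp(d) - 2)^2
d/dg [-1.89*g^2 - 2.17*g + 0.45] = -3.78*g - 2.17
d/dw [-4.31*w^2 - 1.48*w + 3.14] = -8.62*w - 1.48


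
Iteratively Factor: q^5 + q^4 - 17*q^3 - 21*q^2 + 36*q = (q)*(q^4 + q^3 - 17*q^2 - 21*q + 36) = q*(q - 4)*(q^3 + 5*q^2 + 3*q - 9) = q*(q - 4)*(q - 1)*(q^2 + 6*q + 9) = q*(q - 4)*(q - 1)*(q + 3)*(q + 3)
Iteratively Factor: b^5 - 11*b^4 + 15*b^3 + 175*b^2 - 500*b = (b)*(b^4 - 11*b^3 + 15*b^2 + 175*b - 500) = b*(b - 5)*(b^3 - 6*b^2 - 15*b + 100) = b*(b - 5)*(b + 4)*(b^2 - 10*b + 25) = b*(b - 5)^2*(b + 4)*(b - 5)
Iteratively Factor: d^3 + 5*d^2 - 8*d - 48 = (d - 3)*(d^2 + 8*d + 16) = (d - 3)*(d + 4)*(d + 4)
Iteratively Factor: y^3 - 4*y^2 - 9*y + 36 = (y - 4)*(y^2 - 9) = (y - 4)*(y - 3)*(y + 3)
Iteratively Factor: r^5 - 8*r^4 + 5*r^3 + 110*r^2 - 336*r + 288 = (r - 3)*(r^4 - 5*r^3 - 10*r^2 + 80*r - 96) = (r - 4)*(r - 3)*(r^3 - r^2 - 14*r + 24) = (r - 4)*(r - 3)*(r - 2)*(r^2 + r - 12) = (r - 4)*(r - 3)^2*(r - 2)*(r + 4)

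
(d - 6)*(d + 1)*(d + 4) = d^3 - d^2 - 26*d - 24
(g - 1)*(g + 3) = g^2 + 2*g - 3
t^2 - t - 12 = (t - 4)*(t + 3)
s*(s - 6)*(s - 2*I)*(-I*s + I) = -I*s^4 - 2*s^3 + 7*I*s^3 + 14*s^2 - 6*I*s^2 - 12*s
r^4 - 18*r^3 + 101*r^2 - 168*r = r*(r - 8)*(r - 7)*(r - 3)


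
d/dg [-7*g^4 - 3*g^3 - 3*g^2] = g*(-28*g^2 - 9*g - 6)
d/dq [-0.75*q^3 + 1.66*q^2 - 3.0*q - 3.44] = -2.25*q^2 + 3.32*q - 3.0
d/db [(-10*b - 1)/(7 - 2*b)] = -72/(2*b - 7)^2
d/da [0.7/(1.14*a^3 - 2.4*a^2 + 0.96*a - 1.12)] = (-2.394*a^2 + 3.36*a - 0.672)/(1.14*a^3 - 2.4*a^2 + 0.96*a - 1.12)^2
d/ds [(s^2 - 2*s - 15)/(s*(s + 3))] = 5/s^2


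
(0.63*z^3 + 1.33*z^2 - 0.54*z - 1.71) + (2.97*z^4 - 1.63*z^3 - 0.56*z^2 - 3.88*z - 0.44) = 2.97*z^4 - 1.0*z^3 + 0.77*z^2 - 4.42*z - 2.15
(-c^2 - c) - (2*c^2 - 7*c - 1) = -3*c^2 + 6*c + 1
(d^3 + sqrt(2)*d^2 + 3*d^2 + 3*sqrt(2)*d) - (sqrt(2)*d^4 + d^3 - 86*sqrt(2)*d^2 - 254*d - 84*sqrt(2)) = -sqrt(2)*d^4 + 3*d^2 + 87*sqrt(2)*d^2 + 3*sqrt(2)*d + 254*d + 84*sqrt(2)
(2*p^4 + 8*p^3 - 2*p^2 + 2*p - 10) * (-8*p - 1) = -16*p^5 - 66*p^4 + 8*p^3 - 14*p^2 + 78*p + 10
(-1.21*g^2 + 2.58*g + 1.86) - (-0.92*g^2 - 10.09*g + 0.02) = -0.29*g^2 + 12.67*g + 1.84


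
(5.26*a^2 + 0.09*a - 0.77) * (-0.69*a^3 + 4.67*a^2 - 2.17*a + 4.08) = -3.6294*a^5 + 24.5021*a^4 - 10.4626*a^3 + 17.6696*a^2 + 2.0381*a - 3.1416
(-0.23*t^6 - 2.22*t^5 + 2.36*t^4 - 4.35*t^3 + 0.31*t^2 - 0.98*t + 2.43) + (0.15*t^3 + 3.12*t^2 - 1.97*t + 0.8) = -0.23*t^6 - 2.22*t^5 + 2.36*t^4 - 4.2*t^3 + 3.43*t^2 - 2.95*t + 3.23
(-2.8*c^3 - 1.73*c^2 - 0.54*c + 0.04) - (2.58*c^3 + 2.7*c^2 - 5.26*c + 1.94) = -5.38*c^3 - 4.43*c^2 + 4.72*c - 1.9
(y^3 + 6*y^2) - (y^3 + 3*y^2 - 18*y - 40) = 3*y^2 + 18*y + 40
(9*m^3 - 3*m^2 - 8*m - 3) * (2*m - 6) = 18*m^4 - 60*m^3 + 2*m^2 + 42*m + 18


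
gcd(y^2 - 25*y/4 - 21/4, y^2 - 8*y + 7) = y - 7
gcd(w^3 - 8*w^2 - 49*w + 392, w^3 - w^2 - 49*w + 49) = w^2 - 49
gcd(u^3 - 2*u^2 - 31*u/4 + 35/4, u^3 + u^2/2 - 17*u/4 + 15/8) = u + 5/2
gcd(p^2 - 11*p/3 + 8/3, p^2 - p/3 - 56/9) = p - 8/3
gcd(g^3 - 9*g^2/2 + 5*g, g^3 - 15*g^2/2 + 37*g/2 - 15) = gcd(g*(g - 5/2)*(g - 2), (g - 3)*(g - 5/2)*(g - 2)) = g^2 - 9*g/2 + 5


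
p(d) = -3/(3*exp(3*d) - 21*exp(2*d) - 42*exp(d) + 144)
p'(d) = -3*(-9*exp(3*d) + 42*exp(2*d) + 42*exp(d))/(3*exp(3*d) - 21*exp(2*d) - 42*exp(d) + 144)^2 = (3*exp(2*d) - 14*exp(d) - 14)*exp(d)/(exp(3*d) - 7*exp(2*d) - 14*exp(d) + 48)^2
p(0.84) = 0.10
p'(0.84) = -0.77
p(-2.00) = -0.02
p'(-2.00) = -0.00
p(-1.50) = -0.02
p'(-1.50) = -0.00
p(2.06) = 0.10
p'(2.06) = 5.00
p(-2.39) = -0.02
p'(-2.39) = -0.00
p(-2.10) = -0.02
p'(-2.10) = -0.00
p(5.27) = -0.00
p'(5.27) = 0.00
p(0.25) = -0.05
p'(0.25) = -0.08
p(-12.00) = -0.02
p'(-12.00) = 0.00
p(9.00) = 0.00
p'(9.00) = 0.00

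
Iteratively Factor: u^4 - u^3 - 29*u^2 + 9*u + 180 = (u - 5)*(u^3 + 4*u^2 - 9*u - 36) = (u - 5)*(u + 3)*(u^2 + u - 12) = (u - 5)*(u - 3)*(u + 3)*(u + 4)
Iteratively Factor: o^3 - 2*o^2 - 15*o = (o - 5)*(o^2 + 3*o) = (o - 5)*(o + 3)*(o)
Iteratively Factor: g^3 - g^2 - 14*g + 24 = (g - 3)*(g^2 + 2*g - 8) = (g - 3)*(g - 2)*(g + 4)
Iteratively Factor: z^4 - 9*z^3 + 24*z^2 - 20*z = (z - 2)*(z^3 - 7*z^2 + 10*z) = z*(z - 2)*(z^2 - 7*z + 10) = z*(z - 5)*(z - 2)*(z - 2)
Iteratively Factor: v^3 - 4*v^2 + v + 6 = (v + 1)*(v^2 - 5*v + 6) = (v - 3)*(v + 1)*(v - 2)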